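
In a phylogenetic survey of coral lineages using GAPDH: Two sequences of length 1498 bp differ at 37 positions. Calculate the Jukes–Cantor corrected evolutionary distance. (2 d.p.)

0.03

p = 37/1498 ≈ 0.0247.
d = −(3/4) ln(1 − 4p/3) = −0.75 ln(1 − 0.032933) = −0.75 ln(0.967067)
  = −0.75 × (-0.033487) = 0.025115 substitutions/site.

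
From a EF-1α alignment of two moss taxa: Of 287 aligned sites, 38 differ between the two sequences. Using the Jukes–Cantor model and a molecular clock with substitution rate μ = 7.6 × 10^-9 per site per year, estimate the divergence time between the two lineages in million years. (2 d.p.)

9.58

p = 38/287 ≈ 0.132404.
d = −(3/4) ln(1 − 4p/3) = −0.75 ln(1 − 0.176539) = −0.75 ln(0.823461)
  = −0.75 × (-0.194239) = 0.145679 substitutions/site.
Under a molecular clock d = 2μt, so t = d/(2μ) = 0.145679 / (2 × 7.6 × 10^-9) = 9.58 million years.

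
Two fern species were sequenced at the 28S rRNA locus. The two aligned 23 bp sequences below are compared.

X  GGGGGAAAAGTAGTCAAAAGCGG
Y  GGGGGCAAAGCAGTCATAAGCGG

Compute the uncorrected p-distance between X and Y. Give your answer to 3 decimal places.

0.130

The sequences differ at 3 of 23 positions (sites 6, 11, 17).
p = 3/23 = 0.130434… ≈ 0.130 (to 3 d.p.).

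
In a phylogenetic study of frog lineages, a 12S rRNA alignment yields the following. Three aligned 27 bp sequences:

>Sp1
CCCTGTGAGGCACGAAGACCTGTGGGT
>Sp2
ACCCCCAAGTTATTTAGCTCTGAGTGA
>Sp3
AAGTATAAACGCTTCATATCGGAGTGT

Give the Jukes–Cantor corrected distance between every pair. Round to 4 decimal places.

d(Sp1,Sp2) = 1.0124, d(Sp1,Sp3) = 1.3721, d(Sp2,Sp3) = 0.8817

Sp1–Sp2: 15/27 sites differ → p ≈ 0.555556, d = −0.75 ln(1 − 0.740741) = 1.012446 ≈ 1.0124.
Sp1–Sp3: 17/27 sites differ → p ≈ 0.62963, d = −0.75 ln(1 − 0.839507) = 1.372129 ≈ 1.3721.
Sp2–Sp3: 14/27 sites differ → p ≈ 0.518519, d = −0.75 ln(1 − 0.691359) = 0.881682 ≈ 0.8817.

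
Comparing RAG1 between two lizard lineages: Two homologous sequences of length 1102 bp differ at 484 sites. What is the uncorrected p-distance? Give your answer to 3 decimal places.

0.439

p = 484/1102 = 0.439201… ≈ 0.439 (to 3 d.p.).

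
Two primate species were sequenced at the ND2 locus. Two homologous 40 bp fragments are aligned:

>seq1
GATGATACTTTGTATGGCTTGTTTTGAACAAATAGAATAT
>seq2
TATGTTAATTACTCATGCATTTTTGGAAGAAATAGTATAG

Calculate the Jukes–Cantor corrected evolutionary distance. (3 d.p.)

0.471

The sequences differ at 14 of 40 sites, so p = 14/40 = 0.35.
d = −(3/4) ln(1 − 4p/3) = −0.75 ln(1 − 0.466667) = −0.75 ln(0.533333)
  = −0.75 × (-0.628609) = 0.471457 substitutions/site.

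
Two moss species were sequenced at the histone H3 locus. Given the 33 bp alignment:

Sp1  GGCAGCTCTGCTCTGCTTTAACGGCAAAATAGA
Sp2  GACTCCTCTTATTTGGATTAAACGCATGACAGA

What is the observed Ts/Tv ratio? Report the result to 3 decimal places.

Transitions are A↔G and C↔T; transversions are all other mismatches.
Transitions: 4. Transversions: 9.
R = 4/9 = 0.444444… ≈ 0.444 (to 3 d.p.).

0.444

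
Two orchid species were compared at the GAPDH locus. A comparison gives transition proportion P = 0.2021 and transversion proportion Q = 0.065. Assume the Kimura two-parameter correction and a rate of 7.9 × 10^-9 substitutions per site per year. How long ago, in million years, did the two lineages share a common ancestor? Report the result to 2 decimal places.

Under the Kimura two-parameter model, d = −½ ln(1 − 2P − Q) − ¼ ln(1 − 2Q).
1 − 2P − Q = 0.5308, giving −½ ln(0.5308) = 0.316685.
1 − 2Q = 0.87, giving −¼ ln(0.87) = 0.034816.
d = 0.316685 + 0.034816 = 0.351501.
Under a molecular clock d = 2μt, so t = d/(2μ) = 0.351501 / (2 × 7.9 × 10^-9) = 22.25 million years.

22.25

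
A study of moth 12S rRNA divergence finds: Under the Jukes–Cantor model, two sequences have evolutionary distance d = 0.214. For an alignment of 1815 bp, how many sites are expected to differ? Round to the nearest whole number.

Invert JC69: p = (3/4)(1 − e^(−4d/3)) = 0.75 × (1 − e^(-0.285333)) = 0.75 × (1 − 0.751764) = 0.186177.
Expected differing sites = pL ≈ 0.186177 × 1815 = 337.911255 ≈ 338.

338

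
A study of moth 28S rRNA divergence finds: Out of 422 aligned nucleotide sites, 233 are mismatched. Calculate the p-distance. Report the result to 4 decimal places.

p = 233/422 = 0.552132… ≈ 0.5521 (to 4 d.p.).

0.5521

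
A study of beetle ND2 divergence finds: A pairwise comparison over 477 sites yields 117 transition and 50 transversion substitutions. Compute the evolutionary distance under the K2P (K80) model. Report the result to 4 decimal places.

0.5112

P = 117/477 ≈ 0.245283 and Q = 50/477 ≈ 0.104822.
Under the Kimura two-parameter model, d = −½ ln(1 − 2P − Q) − ¼ ln(1 − 2Q).
1 − 2P − Q = 0.404612, giving −½ ln(0.404612) = 0.452413.
1 − 2Q = 0.790356, giving −¼ ln(0.790356) = 0.058818.
d = 0.452413 + 0.058818 = 0.511231.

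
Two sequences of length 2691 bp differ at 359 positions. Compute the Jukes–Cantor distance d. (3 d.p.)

0.147

p = 359/2691 ≈ 0.133408.
d = −(3/4) ln(1 − 4p/3) = −0.75 ln(1 − 0.177877) = −0.75 ln(0.822123)
  = −0.75 × (-0.195865) = 0.146899 substitutions/site.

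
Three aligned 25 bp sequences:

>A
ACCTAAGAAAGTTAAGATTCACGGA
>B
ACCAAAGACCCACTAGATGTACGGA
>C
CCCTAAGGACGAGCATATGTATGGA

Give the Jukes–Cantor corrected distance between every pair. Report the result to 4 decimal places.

A–B: 9/25 sites differ → p = 0.36, d = −0.75 ln(1 − 0.48) = 0.490445 ≈ 0.4904.
A–C: 10/25 sites differ → p = 0.4, d = −0.75 ln(1 − 0.533333) = 0.571605 ≈ 0.5716.
B–C: 9/25 sites differ → p = 0.36, d = −0.75 ln(1 − 0.48) = 0.490445 ≈ 0.4904.

d(A,B) = 0.4904, d(A,C) = 0.5716, d(B,C) = 0.4904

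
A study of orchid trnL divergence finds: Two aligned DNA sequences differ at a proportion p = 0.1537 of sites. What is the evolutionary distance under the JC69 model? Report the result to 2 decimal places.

0.17

d = −(3/4) ln(1 − 4p/3) = −0.75 ln(1 − 0.204933) = −0.75 ln(0.795067)
  = −0.75 × (-0.229329) = 0.171997 substitutions/site.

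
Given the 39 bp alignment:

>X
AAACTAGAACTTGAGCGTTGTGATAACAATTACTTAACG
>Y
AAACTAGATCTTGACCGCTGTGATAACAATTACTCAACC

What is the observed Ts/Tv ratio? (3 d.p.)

Transitions are A↔G and C↔T; transversions are all other mismatches.
Transitions: 2. Transversions: 3.
R = 2/3 = 0.666666… ≈ 0.667 (to 3 d.p.).

0.667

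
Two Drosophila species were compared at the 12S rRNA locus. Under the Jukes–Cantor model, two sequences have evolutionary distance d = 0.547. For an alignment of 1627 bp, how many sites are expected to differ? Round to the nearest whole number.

632

Invert JC69: p = (3/4)(1 − e^(−4d/3)) = 0.75 × (1 − e^(-0.729333)) = 0.75 × (1 − 0.482231) = 0.388327.
Expected differing sites = pL ≈ 0.388327 × 1627 = 631.808029 ≈ 632.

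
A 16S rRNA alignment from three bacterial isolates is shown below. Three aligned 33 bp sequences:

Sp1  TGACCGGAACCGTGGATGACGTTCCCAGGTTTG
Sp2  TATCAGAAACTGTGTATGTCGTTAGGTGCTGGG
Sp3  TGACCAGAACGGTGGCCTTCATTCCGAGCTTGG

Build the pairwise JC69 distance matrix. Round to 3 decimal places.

Sp1–Sp2: 14/33 sites differ → p ≈ 0.424242, d = −0.75 ln(1 − 0.565656) = 0.625439 ≈ 0.625.
Sp1–Sp3: 10/33 sites differ → p ≈ 0.30303, d = −0.75 ln(1 − 0.40404) = 0.388186 ≈ 0.388.
Sp2–Sp3: 15/33 sites differ → p ≈ 0.454545, d = −0.75 ln(1 − 0.60606) = 0.698667 ≈ 0.699.

d(Sp1,Sp2) = 0.625, d(Sp1,Sp3) = 0.388, d(Sp2,Sp3) = 0.699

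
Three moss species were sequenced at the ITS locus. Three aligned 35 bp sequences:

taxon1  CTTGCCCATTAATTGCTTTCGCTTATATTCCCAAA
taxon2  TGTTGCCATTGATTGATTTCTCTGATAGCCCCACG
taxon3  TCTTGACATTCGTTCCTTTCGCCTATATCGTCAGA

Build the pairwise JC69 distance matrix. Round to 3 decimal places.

d(taxon1,taxon2) = 0.458, d(taxon1,taxon3) = 0.513, d(taxon2,taxon3) = 0.572

taxon1–taxon2: 12/35 sites differ → p ≈ 0.342857, d = −0.75 ln(1 − 0.457143) = 0.458182 ≈ 0.458.
taxon1–taxon3: 13/35 sites differ → p ≈ 0.371429, d = −0.75 ln(1 − 0.495239) = 0.512753 ≈ 0.513.
taxon2–taxon3: 14/35 sites differ → p = 0.4, d = −0.75 ln(1 − 0.533333) = 0.571605 ≈ 0.572.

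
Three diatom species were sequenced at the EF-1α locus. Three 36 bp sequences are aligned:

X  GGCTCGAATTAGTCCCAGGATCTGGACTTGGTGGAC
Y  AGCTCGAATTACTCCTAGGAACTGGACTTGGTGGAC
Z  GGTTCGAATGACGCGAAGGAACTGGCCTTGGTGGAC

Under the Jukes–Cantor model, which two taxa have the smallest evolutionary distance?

X and Y

X–Y: 4/36 differ, p = 0.111, d = 0.120.
X–Z: 8/36 differ, p = 0.222, d = 0.264.
Y–Z: 7/36 differ, p = 0.194, d = 0.225.
The smallest distance is between X and Y.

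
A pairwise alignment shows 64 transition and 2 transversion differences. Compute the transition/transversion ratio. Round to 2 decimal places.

32.00

R = 64/2 = 32.00.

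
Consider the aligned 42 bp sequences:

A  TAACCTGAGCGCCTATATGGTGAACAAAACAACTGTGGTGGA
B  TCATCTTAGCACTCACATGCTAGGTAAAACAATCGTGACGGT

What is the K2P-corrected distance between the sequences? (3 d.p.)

Of 42 sites, 13 differences are transitions and 4 are transversions, so P = 13/42 ≈ 0.309524 and Q = 4/42 ≈ 0.095238.
Under the Kimura two-parameter model, d = −½ ln(1 − 2P − Q) − ¼ ln(1 − 2Q).
1 − 2P − Q = 0.285714, giving −½ ln(0.285714) = 0.626382.
1 − 2Q = 0.809524, giving −¼ ln(0.809524) = 0.052827.
d = 0.626382 + 0.052827 = 0.679209.

0.679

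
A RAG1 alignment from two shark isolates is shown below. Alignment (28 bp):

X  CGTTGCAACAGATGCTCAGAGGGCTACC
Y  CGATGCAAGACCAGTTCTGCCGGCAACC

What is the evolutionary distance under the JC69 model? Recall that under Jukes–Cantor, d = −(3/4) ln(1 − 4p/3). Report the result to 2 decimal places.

The sequences differ at 10 of 28 sites (3, 9, 11, 12, 13, 15, 18, 20, 21, 25), so p = 10/28 ≈ 0.357143.
d = −(3/4) ln(1 − 4p/3) = −0.75 ln(1 − 0.476191) = −0.75 ln(0.523809)
  = −0.75 × (-0.646628) = 0.484971 substitutions/site.

0.48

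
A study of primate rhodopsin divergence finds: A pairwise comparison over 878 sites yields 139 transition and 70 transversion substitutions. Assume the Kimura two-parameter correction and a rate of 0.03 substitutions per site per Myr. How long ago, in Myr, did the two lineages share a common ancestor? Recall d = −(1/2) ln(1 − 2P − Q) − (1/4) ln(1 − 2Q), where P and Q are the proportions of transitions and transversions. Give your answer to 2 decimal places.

P = 139/878 ≈ 0.158314 and Q = 70/878 ≈ 0.079727.
Under the Kimura two-parameter model, d = −½ ln(1 − 2P − Q) − ¼ ln(1 − 2Q).
1 − 2P − Q = 0.603645, giving −½ ln(0.603645) = 0.252385.
1 − 2Q = 0.840546, giving −¼ ln(0.840546) = 0.043426.
d = 0.252385 + 0.043426 = 0.295811.
Under a molecular clock d = 2μt, so t = d/(2μ) = 0.295811 / (2 × 0.03) = 4.93 Myr.

4.93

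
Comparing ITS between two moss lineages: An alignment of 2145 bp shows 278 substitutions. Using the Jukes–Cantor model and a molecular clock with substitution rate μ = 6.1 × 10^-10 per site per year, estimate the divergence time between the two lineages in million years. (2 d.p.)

p = 278/2145 ≈ 0.129604.
d = −(3/4) ln(1 − 4p/3) = −0.75 ln(1 − 0.172805) = −0.75 ln(0.827195)
  = −0.75 × (-0.189715) = 0.142286 substitutions/site.
Under a molecular clock d = 2μt, so t = d/(2μ) = 0.142286 / (2 × 6.1 × 10^-10) = 116.63 million years.

116.63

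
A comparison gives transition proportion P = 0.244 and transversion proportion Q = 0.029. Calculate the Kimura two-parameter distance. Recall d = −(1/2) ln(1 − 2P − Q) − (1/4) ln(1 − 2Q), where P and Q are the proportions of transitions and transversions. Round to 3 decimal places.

Under the Kimura two-parameter model, d = −½ ln(1 − 2P − Q) − ¼ ln(1 − 2Q).
1 − 2P − Q = 0.483, giving −½ ln(0.483) = 0.363869.
1 − 2Q = 0.942, giving −¼ ln(0.942) = 0.014938.
d = 0.363869 + 0.014938 = 0.378807.

0.379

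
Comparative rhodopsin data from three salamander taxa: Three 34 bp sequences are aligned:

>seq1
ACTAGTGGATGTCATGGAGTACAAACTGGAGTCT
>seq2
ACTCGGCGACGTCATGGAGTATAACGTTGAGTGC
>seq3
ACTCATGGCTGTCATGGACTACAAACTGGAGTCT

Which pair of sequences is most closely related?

seq1 and seq3

seq1–seq2: 10/34 differ, p = 0.294, d = 0.373.
seq1–seq3: 4/34 differ, p = 0.118, d = 0.128.
seq2–seq3: 12/34 differ, p = 0.353, d = 0.477.
The smallest distance is between seq1 and seq3.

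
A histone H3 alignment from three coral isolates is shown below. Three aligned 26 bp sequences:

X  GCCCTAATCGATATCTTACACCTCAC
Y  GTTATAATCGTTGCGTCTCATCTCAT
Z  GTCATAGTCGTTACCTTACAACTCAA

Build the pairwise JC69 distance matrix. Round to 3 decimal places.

d(X,Y) = 0.623, d(X,Z) = 0.334, d(Y,Z) = 0.396

X–Y: 11/26 sites differ → p ≈ 0.423077, d = −0.75 ln(1 − 0.564103) = 0.622762 ≈ 0.623.
X–Z: 7/26 sites differ → p ≈ 0.269231, d = −0.75 ln(1 − 0.358975) = 0.333515 ≈ 0.334.
Y–Z: 8/26 sites differ → p ≈ 0.307692, d = −0.75 ln(1 − 0.410256) = 0.396050 ≈ 0.396.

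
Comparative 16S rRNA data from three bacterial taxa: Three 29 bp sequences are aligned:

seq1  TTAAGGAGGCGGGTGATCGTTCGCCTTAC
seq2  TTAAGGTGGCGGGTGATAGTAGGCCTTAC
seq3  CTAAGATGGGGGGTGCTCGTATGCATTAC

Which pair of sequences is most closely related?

seq1 and seq2

seq1–seq2: 4/29 differ, p = 0.138, d = 0.152.
seq1–seq3: 8/29 differ, p = 0.276, d = 0.344.
seq2–seq3: 7/29 differ, p = 0.241, d = 0.291.
The smallest distance is between seq1 and seq2.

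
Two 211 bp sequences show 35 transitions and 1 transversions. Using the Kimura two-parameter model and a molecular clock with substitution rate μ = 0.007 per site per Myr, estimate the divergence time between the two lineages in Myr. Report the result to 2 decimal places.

P = 35/211 ≈ 0.165877 and Q = 1/211 ≈ 0.004739.
Under the Kimura two-parameter model, d = −½ ln(1 − 2P − Q) − ¼ ln(1 − 2Q).
1 − 2P − Q = 0.663507, giving −½ ln(0.663507) = 0.205108.
1 − 2Q = 0.990522, giving −¼ ln(0.990522) = 0.002381.
d = 0.205108 + 0.002381 = 0.207489.
Under a molecular clock d = 2μt, so t = d/(2μ) = 0.207489 / (2 × 0.007) = 14.82 Myr.

14.82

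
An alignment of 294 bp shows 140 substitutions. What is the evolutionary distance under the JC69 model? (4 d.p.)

0.7557

p = 140/294 ≈ 0.47619.
d = −(3/4) ln(1 − 4p/3) = −0.75 ln(1 − 0.63492) = −0.75 ln(0.36508)
  = −0.75 × (-1.007639) = 0.755729 substitutions/site.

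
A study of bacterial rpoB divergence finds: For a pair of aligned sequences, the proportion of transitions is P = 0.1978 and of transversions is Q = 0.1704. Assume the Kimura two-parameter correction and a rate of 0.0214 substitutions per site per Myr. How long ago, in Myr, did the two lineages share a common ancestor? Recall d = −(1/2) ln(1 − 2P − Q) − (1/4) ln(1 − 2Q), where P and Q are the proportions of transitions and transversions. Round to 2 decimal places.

12.19

Under the Kimura two-parameter model, d = −½ ln(1 − 2P − Q) − ¼ ln(1 − 2Q).
1 − 2P − Q = 0.434, giving −½ ln(0.434) = 0.417355.
1 − 2Q = 0.6592, giving −¼ ln(0.6592) = 0.104182.
d = 0.417355 + 0.104182 = 0.521537.
Under a molecular clock d = 2μt, so t = d/(2μ) = 0.521537 / (2 × 0.0214) = 12.19 Myr.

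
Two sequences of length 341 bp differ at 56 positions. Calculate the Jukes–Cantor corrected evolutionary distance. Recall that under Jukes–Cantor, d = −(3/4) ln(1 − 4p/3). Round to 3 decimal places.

0.185

p = 56/341 ≈ 0.164223.
d = −(3/4) ln(1 − 4p/3) = −0.75 ln(1 − 0.218964) = −0.75 ln(0.781036)
  = −0.75 × (-0.247134) = 0.185351 substitutions/site.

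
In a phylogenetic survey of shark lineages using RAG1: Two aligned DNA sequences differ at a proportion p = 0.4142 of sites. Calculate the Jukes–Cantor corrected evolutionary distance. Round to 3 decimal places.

0.603

d = −(3/4) ln(1 − 4p/3) = −0.75 ln(1 − 0.552267) = −0.75 ln(0.447733)
  = −0.75 × (-0.803558) = 0.602669 substitutions/site.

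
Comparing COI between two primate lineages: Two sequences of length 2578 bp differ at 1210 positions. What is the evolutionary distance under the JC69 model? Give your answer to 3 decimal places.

0.737

p = 1210/2578 ≈ 0.469356.
d = −(3/4) ln(1 − 4p/3) = −0.75 ln(1 − 0.625808) = −0.75 ln(0.374192)
  = −0.75 × (-0.982986) = 0.737240 substitutions/site.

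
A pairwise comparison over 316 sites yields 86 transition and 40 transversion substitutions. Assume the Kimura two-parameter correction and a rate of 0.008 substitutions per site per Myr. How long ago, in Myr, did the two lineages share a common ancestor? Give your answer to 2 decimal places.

P = 86/316 ≈ 0.272152 and Q = 40/316 ≈ 0.126582.
Under the Kimura two-parameter model, d = −½ ln(1 − 2P − Q) − ¼ ln(1 − 2Q).
1 − 2P − Q = 0.329114, giving −½ ln(0.329114) = 0.555676.
1 − 2Q = 0.746836, giving −¼ ln(0.746836) = 0.072977.
d = 0.555676 + 0.072977 = 0.628653.
Under a molecular clock d = 2μt, so t = d/(2μ) = 0.628653 / (2 × 0.008) = 39.29 Myr.

39.29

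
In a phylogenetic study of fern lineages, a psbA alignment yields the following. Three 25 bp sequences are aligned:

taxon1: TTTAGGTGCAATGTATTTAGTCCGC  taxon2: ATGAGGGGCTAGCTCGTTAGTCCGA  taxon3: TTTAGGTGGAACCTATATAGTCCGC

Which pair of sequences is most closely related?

taxon1 and taxon3

taxon1–taxon2: 9/25 differ, p = 0.360, d = 0.490.
taxon1–taxon3: 4/25 differ, p = 0.160, d = 0.180.
taxon2–taxon3: 10/25 differ, p = 0.400, d = 0.572.
The smallest distance is between taxon1 and taxon3.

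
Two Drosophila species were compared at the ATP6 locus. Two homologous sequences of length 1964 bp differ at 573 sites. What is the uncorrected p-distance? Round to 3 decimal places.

p = 573/1964 = 0.291751… ≈ 0.292 (to 3 d.p.).

0.292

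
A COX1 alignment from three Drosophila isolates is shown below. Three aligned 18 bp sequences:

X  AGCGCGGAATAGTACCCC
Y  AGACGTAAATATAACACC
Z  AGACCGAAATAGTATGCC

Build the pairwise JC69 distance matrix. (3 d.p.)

d(X,Y) = 0.673, d(X,Z) = 0.347, d(Y,Z) = 0.441

X–Y: 8/18 sites differ → p ≈ 0.444444, d = −0.75 ln(1 − 0.592592) = 0.673455 ≈ 0.673.
X–Z: 5/18 sites differ → p ≈ 0.277778, d = −0.75 ln(1 − 0.370371) = 0.346968 ≈ 0.347.
Y–Z: 6/18 sites differ → p ≈ 0.333333, d = −0.75 ln(1 − 0.444444) = 0.440839 ≈ 0.441.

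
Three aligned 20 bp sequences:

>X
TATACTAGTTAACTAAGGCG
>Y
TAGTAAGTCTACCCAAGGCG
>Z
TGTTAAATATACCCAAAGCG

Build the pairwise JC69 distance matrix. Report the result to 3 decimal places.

d(X,Y) = 0.687, d(X,Z) = 0.687, d(Y,Z) = 0.304

X–Y: 9/20 sites differ → p = 0.45, d = −0.75 ln(1 − 0.6) = 0.687218 ≈ 0.687.
X–Z: 9/20 sites differ → p = 0.45, d = −0.75 ln(1 − 0.6) = 0.687218 ≈ 0.687.
Y–Z: 5/20 sites differ → p = 0.25, d = −0.75 ln(1 − 0.333333) = 0.304098 ≈ 0.304.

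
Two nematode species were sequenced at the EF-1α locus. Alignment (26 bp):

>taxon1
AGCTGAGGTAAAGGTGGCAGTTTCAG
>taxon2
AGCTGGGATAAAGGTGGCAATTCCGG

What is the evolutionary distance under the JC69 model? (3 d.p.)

0.222

The sequences differ at 5 of 26 sites (6, 8, 20, 23, 25), so p = 5/26 ≈ 0.192308.
d = −(3/4) ln(1 − 4p/3) = −0.75 ln(1 − 0.256411) = −0.75 ln(0.743589)
  = −0.75 × (-0.296267) = 0.222200 substitutions/site.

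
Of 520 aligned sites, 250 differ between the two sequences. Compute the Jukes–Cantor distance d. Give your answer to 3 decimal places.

p = 250/520 ≈ 0.480769.
d = −(3/4) ln(1 − 4p/3) = −0.75 ln(1 − 0.641025) = −0.75 ln(0.358975)
  = −0.75 × (-1.024503) = 0.768377 substitutions/site.

0.768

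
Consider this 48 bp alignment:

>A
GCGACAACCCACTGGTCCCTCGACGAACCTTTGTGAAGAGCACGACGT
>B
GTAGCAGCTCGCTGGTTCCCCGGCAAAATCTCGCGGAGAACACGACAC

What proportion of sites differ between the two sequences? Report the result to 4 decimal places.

0.3958

The sequences differ at 19 of 48 positions.
p = 19/48 = 0.395833… ≈ 0.3958 (to 4 d.p.).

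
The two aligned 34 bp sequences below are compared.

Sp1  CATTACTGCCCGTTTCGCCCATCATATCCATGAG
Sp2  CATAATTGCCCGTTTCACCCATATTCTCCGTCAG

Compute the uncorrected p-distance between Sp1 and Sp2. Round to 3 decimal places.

0.235

The sequences differ at 8 of 34 positions (sites 4, 6, 17, 23, 24, 26, 30, 32).
p = 8/34 = 0.235294… ≈ 0.235 (to 3 d.p.).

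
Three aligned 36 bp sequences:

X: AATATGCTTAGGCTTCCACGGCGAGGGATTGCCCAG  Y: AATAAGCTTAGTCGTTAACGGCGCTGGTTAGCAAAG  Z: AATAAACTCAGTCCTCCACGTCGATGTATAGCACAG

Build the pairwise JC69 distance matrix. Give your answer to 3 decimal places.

d(X,Y) = 0.392, d(X,Z) = 0.347, d(Y,Z) = 0.347

X–Y: 11/36 sites differ → p ≈ 0.305556, d = −0.75 ln(1 − 0.407408) = 0.392437 ≈ 0.392.
X–Z: 10/36 sites differ → p ≈ 0.277778, d = −0.75 ln(1 − 0.370371) = 0.346968 ≈ 0.347.
Y–Z: 10/36 sites differ → p ≈ 0.277778, d = −0.75 ln(1 − 0.370371) = 0.346968 ≈ 0.347.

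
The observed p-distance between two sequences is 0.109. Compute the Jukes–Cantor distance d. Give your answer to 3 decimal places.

0.118

d = −(3/4) ln(1 − 4p/3) = −0.75 ln(1 − 0.145333) = −0.75 ln(0.854667)
  = −0.75 × (-0.157043) = 0.117782 substitutions/site.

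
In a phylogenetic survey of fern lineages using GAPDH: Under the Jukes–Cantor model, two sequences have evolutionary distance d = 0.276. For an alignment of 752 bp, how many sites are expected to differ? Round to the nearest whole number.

174

Invert JC69: p = (3/4)(1 − e^(−4d/3)) = 0.75 × (1 − e^(-0.368)) = 0.75 × (1 − 0.692117) = 0.230912.
Expected differing sites = pL ≈ 0.230912 × 752 = 173.645824 ≈ 174.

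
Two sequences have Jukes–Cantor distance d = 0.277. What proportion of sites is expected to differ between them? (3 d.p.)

0.232

p = (3/4)(1 − e^(−4d/3)) = 0.75 × (1 − e^(-0.369333)) = 0.75 × (1 − 0.691195) = 0.231604.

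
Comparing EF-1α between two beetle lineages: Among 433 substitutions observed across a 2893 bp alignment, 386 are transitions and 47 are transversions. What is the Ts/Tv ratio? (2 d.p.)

R = 386/47 = 8.212765… ≈ 8.21 (to 2 d.p.).

8.21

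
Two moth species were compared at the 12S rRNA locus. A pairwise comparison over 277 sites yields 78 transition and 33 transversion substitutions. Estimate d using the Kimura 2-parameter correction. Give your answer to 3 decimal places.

0.641

P = 78/277 ≈ 0.281588 and Q = 33/277 ≈ 0.119134.
Under the Kimura two-parameter model, d = −½ ln(1 − 2P − Q) − ¼ ln(1 − 2Q).
1 − 2P − Q = 0.31769, giving −½ ln(0.31769) = 0.573340.
1 − 2Q = 0.761732, giving −¼ ln(0.761732) = 0.068040.
d = 0.573340 + 0.068040 = 0.641380.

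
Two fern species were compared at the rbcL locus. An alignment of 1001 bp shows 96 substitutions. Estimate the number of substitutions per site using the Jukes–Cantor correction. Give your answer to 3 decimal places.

0.103

p = 96/1001 ≈ 0.095904.
d = −(3/4) ln(1 − 4p/3) = −0.75 ln(1 − 0.127872) = −0.75 ln(0.872128)
  = −0.75 × (-0.136819) = 0.102614 substitutions/site.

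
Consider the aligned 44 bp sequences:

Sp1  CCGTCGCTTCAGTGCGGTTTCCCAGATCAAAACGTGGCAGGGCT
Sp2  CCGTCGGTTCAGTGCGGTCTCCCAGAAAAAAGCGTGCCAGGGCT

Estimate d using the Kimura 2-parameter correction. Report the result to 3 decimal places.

0.151

Of 44 sites, 2 differences are transitions and 4 are transversions, so P = 2/44 ≈ 0.045455 and Q = 4/44 ≈ 0.090909.
Under the Kimura two-parameter model, d = −½ ln(1 − 2P − Q) − ¼ ln(1 − 2Q).
1 − 2P − Q = 0.818181, giving −½ ln(0.818181) = 0.100336.
1 − 2Q = 0.818182, giving −¼ ln(0.818182) = 0.050168.
d = 0.100336 + 0.050168 = 0.150504.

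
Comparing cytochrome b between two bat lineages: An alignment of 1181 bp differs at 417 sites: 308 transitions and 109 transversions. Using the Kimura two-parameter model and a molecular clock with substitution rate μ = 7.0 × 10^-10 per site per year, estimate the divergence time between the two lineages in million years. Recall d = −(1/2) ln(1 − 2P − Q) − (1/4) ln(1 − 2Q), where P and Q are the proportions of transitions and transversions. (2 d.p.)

376.31

P = 308/1181 ≈ 0.260796 and Q = 109/1181 ≈ 0.092295.
Under the Kimura two-parameter model, d = −½ ln(1 − 2P − Q) − ¼ ln(1 − 2Q).
1 − 2P − Q = 0.386113, giving −½ ln(0.386113) = 0.475813.
1 − 2Q = 0.81541, giving −¼ ln(0.81541) = 0.051016.
d = 0.475813 + 0.051016 = 0.526829.
Under a molecular clock d = 2μt, so t = d/(2μ) = 0.526829 / (2 × 7.0 × 10^-10) = 376.31 million years.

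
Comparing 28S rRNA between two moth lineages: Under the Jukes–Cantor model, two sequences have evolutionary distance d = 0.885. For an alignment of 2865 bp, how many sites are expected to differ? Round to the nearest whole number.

Invert JC69: p = (3/4)(1 − e^(−4d/3)) = 0.75 × (1 − e^(-1.18)) = 0.75 × (1 − 0.307279) = 0.519541.
Expected differing sites = pL ≈ 0.519541 × 2865 = 1488.484965 ≈ 1488.

1488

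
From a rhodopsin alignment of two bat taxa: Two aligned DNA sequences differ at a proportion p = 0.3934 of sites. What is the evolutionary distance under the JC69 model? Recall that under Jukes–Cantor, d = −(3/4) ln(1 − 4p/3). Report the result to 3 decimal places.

0.558

d = −(3/4) ln(1 − 4p/3) = −0.75 ln(1 − 0.524533) = −0.75 ln(0.475467)
  = −0.75 × (-0.743458) = 0.557594 substitutions/site.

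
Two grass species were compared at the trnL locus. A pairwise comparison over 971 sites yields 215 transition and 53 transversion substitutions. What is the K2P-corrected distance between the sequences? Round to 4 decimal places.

P = 215/971 ≈ 0.221421 and Q = 53/971 ≈ 0.054583.
Under the Kimura two-parameter model, d = −½ ln(1 − 2P − Q) − ¼ ln(1 − 2Q).
1 − 2P − Q = 0.502575, giving −½ ln(0.502575) = 0.344005.
1 − 2Q = 0.890834, giving −¼ ln(0.890834) = 0.028899.
d = 0.344005 + 0.028899 = 0.372904.

0.3729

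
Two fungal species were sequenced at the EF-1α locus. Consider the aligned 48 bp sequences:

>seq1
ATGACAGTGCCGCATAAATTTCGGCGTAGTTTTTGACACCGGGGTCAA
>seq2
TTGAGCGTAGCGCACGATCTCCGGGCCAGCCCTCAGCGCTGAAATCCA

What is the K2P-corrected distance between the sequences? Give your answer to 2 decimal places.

1.14

Of 48 sites, 17 differences are transitions and 8 are transversions, so P = 17/48 ≈ 0.354167 and Q = 8/48 ≈ 0.166667.
Under the Kimura two-parameter model, d = −½ ln(1 − 2P − Q) − ¼ ln(1 − 2Q).
1 − 2P − Q = 0.124999, giving −½ ln(0.124999) = 1.039725.
1 − 2Q = 0.666666, giving −¼ ln(0.666666) = 0.101367.
d = 1.039725 + 0.101367 = 1.141092.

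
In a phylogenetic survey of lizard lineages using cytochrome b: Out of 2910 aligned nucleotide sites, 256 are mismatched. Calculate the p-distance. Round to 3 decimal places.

0.088

p = 256/2910 = 0.087972… ≈ 0.088 (to 3 d.p.).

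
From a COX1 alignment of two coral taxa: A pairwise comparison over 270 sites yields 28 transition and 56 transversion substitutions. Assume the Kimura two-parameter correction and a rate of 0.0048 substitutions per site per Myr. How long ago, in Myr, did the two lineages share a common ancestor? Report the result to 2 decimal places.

41.86

P = 28/270 ≈ 0.103704 and Q = 56/270 ≈ 0.207407.
Under the Kimura two-parameter model, d = −½ ln(1 − 2P − Q) − ¼ ln(1 − 2Q).
1 − 2P − Q = 0.585185, giving −½ ln(0.585185) = 0.267914.
1 − 2Q = 0.585186, giving −¼ ln(0.585186) = 0.133956.
d = 0.267914 + 0.133956 = 0.401870.
Under a molecular clock d = 2μt, so t = d/(2μ) = 0.401870 / (2 × 0.0048) = 41.86 Myr.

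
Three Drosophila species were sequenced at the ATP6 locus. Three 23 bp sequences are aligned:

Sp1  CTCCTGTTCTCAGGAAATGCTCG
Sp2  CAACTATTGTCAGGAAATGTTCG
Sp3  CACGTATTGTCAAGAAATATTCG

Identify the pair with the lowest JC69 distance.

Sp2 and Sp3

Sp1–Sp2: 5/23 differ, p = 0.217, d = 0.257.
Sp1–Sp3: 7/23 differ, p = 0.304, d = 0.390.
Sp2–Sp3: 4/23 differ, p = 0.174, d = 0.198.
The smallest distance is between Sp2 and Sp3.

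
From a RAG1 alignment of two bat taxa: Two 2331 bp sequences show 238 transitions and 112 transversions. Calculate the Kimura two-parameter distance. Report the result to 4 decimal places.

P = 238/2331 ≈ 0.102102 and Q = 112/2331 ≈ 0.048048.
Under the Kimura two-parameter model, d = −½ ln(1 − 2P − Q) − ¼ ln(1 − 2Q).
1 − 2P − Q = 0.747748, giving −½ ln(0.747748) = 0.145345.
1 − 2Q = 0.903904, giving −¼ ln(0.903904) = 0.025258.
d = 0.145345 + 0.025258 = 0.170603.

0.1706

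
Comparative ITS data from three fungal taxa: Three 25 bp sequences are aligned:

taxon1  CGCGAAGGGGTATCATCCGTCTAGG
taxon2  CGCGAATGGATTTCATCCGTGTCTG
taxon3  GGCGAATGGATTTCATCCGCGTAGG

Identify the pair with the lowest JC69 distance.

taxon2 and taxon3

taxon1–taxon2: 6/25 differ, p = 0.240, d = 0.289.
taxon1–taxon3: 6/25 differ, p = 0.240, d = 0.289.
taxon2–taxon3: 4/25 differ, p = 0.160, d = 0.180.
The smallest distance is between taxon2 and taxon3.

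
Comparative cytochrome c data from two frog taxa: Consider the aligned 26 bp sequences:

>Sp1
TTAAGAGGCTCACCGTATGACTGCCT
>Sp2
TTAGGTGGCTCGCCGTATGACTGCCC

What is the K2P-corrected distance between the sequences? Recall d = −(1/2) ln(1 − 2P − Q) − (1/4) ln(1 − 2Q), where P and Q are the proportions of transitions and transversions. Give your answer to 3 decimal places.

Of 26 sites, 3 differences are transitions and 1 are transversions, so P = 3/26 ≈ 0.115385 and Q = 1/26 ≈ 0.038462.
Under the Kimura two-parameter model, d = −½ ln(1 − 2P − Q) − ¼ ln(1 − 2Q).
1 − 2P − Q = 0.730768, giving −½ ln(0.730768) = 0.156830.
1 − 2Q = 0.923076, giving −¼ ln(0.923076) = 0.020011.
d = 0.156830 + 0.020011 = 0.176841.

0.177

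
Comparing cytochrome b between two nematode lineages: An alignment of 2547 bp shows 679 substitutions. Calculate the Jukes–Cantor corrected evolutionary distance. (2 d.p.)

0.33

p = 679/2547 ≈ 0.266588.
d = −(3/4) ln(1 − 4p/3) = −0.75 ln(1 − 0.355451) = −0.75 ln(0.644549)
  = −0.75 × (-0.439204) = 0.329403 substitutions/site.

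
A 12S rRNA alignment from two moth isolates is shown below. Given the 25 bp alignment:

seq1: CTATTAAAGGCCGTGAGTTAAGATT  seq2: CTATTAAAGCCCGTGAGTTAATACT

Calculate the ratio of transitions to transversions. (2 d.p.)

0.50

Transitions are A↔G and C↔T; transversions are all other mismatches.
Transitions: 1. Transversions: 2.
R = 1/2 = 0.50.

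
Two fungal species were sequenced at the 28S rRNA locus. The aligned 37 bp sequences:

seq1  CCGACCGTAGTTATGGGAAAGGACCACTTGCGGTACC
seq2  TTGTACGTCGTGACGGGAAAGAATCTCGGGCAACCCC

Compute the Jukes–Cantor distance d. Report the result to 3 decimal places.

0.645

The sequences differ at 16 of 37 sites, so p = 16/37 ≈ 0.432432.
d = −(3/4) ln(1 − 4p/3) = −0.75 ln(1 − 0.576576) = −0.75 ln(0.423424)
  = −0.75 × (-0.859381) = 0.644536 substitutions/site.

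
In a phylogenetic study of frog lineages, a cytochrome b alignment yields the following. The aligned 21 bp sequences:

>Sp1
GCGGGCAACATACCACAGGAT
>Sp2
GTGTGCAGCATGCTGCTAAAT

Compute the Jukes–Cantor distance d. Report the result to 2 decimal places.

The sequences differ at 9 of 21 sites (2, 4, 8, 12, 14, 15, 17, 18, 19), so p = 9/21 ≈ 0.428571.
d = −(3/4) ln(1 − 4p/3) = −0.75 ln(1 − 0.571428) = −0.75 ln(0.428572)
  = −0.75 × (-0.847297) = 0.635473 substitutions/site.

0.64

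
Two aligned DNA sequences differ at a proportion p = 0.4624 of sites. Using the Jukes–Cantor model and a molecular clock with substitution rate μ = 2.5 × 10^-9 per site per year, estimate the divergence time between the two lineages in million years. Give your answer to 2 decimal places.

d = −(3/4) ln(1 − 4p/3) = −0.75 ln(1 − 0.616533) = −0.75 ln(0.383467)
  = −0.75 × (-0.958502) = 0.718877 substitutions/site.
Under a molecular clock d = 2μt, so t = d/(2μ) = 0.718877 / (2 × 2.5 × 10^-9) = 143.78 million years.

143.78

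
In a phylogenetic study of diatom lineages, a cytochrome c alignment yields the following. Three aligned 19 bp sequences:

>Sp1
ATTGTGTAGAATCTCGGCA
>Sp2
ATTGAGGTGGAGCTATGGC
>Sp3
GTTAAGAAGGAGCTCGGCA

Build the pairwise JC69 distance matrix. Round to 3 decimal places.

Sp1–Sp2: 9/19 sites differ → p ≈ 0.473684, d = −0.75 ln(1 − 0.631579) = 0.748897 ≈ 0.749.
Sp1–Sp3: 6/19 sites differ → p ≈ 0.315789, d = −0.75 ln(1 − 0.421052) = 0.409907 ≈ 0.410.
Sp2–Sp3: 8/19 sites differ → p ≈ 0.421053, d = −0.75 ln(1 − 0.561404) = 0.618132 ≈ 0.618.

d(Sp1,Sp2) = 0.749, d(Sp1,Sp3) = 0.410, d(Sp2,Sp3) = 0.618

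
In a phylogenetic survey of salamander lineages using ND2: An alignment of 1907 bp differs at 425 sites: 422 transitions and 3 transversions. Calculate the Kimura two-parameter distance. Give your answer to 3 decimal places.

P = 422/1907 ≈ 0.22129 and Q = 3/1907 ≈ 0.001573.
Under the Kimura two-parameter model, d = −½ ln(1 − 2P − Q) − ¼ ln(1 − 2Q).
1 − 2P − Q = 0.555847, giving −½ ln(0.555847) = 0.293631.
1 − 2Q = 0.996854, giving −¼ ln(0.996854) = 0.000788.
d = 0.293631 + 0.000788 = 0.294419.

0.294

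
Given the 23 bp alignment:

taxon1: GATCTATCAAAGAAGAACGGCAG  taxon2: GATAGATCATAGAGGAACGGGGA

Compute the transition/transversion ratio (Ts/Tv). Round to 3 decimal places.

0.750

Transitions are A↔G and C↔T; transversions are all other mismatches.
Transitions: 3. Transversions: 4.
R = 3/4 = 0.750.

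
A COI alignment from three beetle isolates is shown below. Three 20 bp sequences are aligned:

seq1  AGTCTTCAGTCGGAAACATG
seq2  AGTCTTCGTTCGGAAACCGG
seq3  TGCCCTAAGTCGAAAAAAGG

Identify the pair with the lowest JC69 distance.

seq1 and seq2

seq1–seq2: 4/20 differ, p = 0.200, d = 0.233.
seq1–seq3: 7/20 differ, p = 0.350, d = 0.471.
seq2–seq3: 9/20 differ, p = 0.450, d = 0.687.
The smallest distance is between seq1 and seq2.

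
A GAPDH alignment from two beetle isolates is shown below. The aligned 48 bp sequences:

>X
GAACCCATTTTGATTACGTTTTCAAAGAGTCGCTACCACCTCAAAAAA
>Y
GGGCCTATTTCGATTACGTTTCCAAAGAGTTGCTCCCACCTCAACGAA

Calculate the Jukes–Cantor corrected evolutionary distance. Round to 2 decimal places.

The sequences differ at 9 of 48 sites (2, 3, 6, 11, 22, 31, 35, 45, 46), so p = 9/48 = 0.1875.
d = −(3/4) ln(1 − 4p/3) = −0.75 ln(1 − 0.25) = −0.75 ln(0.75)
  = −0.75 × (-0.287682) = 0.215762 substitutions/site.

0.22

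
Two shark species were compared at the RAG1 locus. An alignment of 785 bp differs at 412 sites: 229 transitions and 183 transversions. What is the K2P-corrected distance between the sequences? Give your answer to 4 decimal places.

P = 229/785 ≈ 0.29172 and Q = 183/785 ≈ 0.233121.
Under the Kimura two-parameter model, d = −½ ln(1 − 2P − Q) − ¼ ln(1 − 2Q).
1 − 2P − Q = 0.183439, giving −½ ln(0.183439) = 0.847937.
1 − 2Q = 0.533758, giving −¼ ln(0.533758) = 0.156953.
d = 0.847937 + 0.156953 = 1.004890.

1.0049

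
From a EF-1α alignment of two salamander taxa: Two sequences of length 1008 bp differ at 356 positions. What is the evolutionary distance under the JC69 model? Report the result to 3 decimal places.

0.477

p = 356/1008 ≈ 0.353175.
d = −(3/4) ln(1 − 4p/3) = −0.75 ln(1 − 0.4709) = −0.75 ln(0.5291)
  = −0.75 × (-0.636578) = 0.477434 substitutions/site.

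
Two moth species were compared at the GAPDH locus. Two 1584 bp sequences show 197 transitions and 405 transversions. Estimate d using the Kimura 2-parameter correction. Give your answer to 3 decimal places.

0.530

P = 197/1584 ≈ 0.124369 and Q = 405/1584 ≈ 0.255682.
Under the Kimura two-parameter model, d = −½ ln(1 − 2P − Q) − ¼ ln(1 − 2Q).
1 − 2P − Q = 0.49558, giving −½ ln(0.49558) = 0.351013.
1 − 2Q = 0.488636, giving −¼ ln(0.488636) = 0.179034.
d = 0.351013 + 0.179034 = 0.530047.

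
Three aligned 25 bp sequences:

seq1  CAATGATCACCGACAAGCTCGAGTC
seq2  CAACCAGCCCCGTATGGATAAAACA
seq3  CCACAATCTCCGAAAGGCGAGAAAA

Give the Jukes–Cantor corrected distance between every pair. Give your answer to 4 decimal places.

seq1–seq2: 14/25 sites differ → p = 0.56, d = −0.75 ln(1 − 0.746667) = 1.029788 ≈ 1.0298.
seq1–seq3: 11/25 sites differ → p = 0.44, d = −0.75 ln(1 − 0.586667) = 0.662626 ≈ 0.6626.
seq2–seq3: 10/25 sites differ → p = 0.4, d = −0.75 ln(1 − 0.533333) = 0.571605 ≈ 0.5716.

d(seq1,seq2) = 1.0298, d(seq1,seq3) = 0.6626, d(seq2,seq3) = 0.5716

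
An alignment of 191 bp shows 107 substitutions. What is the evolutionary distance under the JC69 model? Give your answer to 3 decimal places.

p = 107/191 ≈ 0.560209.
d = −(3/4) ln(1 − 4p/3) = −0.75 ln(1 − 0.746945) = −0.75 ln(0.253055)
  = −0.75 × (-1.374148) = 1.030611 substitutions/site.

1.031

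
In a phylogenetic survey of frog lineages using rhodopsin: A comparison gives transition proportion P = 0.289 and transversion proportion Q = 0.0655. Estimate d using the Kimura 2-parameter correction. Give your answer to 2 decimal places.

0.55

Under the Kimura two-parameter model, d = −½ ln(1 − 2P − Q) − ¼ ln(1 − 2Q).
1 − 2P − Q = 0.3565, giving −½ ln(0.3565) = 0.515711.
1 − 2Q = 0.869, giving −¼ ln(0.869) = 0.035103.
d = 0.515711 + 0.035103 = 0.550814.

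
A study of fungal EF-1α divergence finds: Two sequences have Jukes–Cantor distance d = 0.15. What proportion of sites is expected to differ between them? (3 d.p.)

p = (3/4)(1 − e^(−4d/3)) = 0.75 × (1 − e^(-0.2)) = 0.75 × (1 − 0.818731) = 0.135952.

0.136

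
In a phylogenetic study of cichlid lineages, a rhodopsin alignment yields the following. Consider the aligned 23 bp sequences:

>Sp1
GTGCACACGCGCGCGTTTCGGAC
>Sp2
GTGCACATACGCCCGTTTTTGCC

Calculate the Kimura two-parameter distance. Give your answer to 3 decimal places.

Of 23 sites, 3 differences are transitions and 3 are transversions, so P = 3/23 ≈ 0.130435 and Q = 3/23 ≈ 0.130435.
Under the Kimura two-parameter model, d = −½ ln(1 − 2P − Q) − ¼ ln(1 − 2Q).
1 − 2P − Q = 0.608695, giving −½ ln(0.608695) = 0.248219.
1 − 2Q = 0.73913, giving −¼ ln(0.73913) = 0.075570.
d = 0.248219 + 0.075570 = 0.323789.

0.324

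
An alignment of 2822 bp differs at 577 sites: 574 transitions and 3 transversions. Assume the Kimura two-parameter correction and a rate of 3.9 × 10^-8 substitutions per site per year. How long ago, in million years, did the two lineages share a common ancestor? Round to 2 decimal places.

P = 574/2822 ≈ 0.203402 and Q = 3/2822 ≈ 0.001063.
Under the Kimura two-parameter model, d = −½ ln(1 − 2P − Q) − ¼ ln(1 − 2Q).
1 − 2P − Q = 0.592133, giving −½ ln(0.592133) = 0.262012.
1 − 2Q = 0.997874, giving −¼ ln(0.997874) = 0.000532.
d = 0.262012 + 0.000532 = 0.262544.
Under a molecular clock d = 2μt, so t = d/(2μ) = 0.262544 / (2 × 3.9 × 10^-8) = 3.37 million years.

3.37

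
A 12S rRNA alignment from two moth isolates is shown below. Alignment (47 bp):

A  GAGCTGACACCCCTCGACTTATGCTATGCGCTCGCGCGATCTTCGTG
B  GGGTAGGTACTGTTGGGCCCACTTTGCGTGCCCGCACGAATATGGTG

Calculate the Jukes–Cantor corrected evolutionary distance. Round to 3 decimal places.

0.857

The sequences differ at 24 of 47 sites, so p = 24/47 ≈ 0.510638.
d = −(3/4) ln(1 − 4p/3) = −0.75 ln(1 − 0.680851) = −0.75 ln(0.319149)
  = −0.75 × (-1.142097) = 0.856573 substitutions/site.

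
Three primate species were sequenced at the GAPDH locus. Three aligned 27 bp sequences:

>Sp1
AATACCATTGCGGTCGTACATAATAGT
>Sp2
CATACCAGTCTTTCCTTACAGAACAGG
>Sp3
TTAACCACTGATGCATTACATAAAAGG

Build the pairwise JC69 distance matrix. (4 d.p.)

Sp1–Sp2: 11/27 sites differ → p ≈ 0.407407, d = −0.75 ln(1 − 0.543209) = 0.587647 ≈ 0.5876.
Sp1–Sp3: 11/27 sites differ → p ≈ 0.407407, d = −0.75 ln(1 − 0.543209) = 0.587647 ≈ 0.5876.
Sp2–Sp3: 10/27 sites differ → p ≈ 0.37037, d = −0.75 ln(1 − 0.493827) = 0.510658 ≈ 0.5107.

d(Sp1,Sp2) = 0.5876, d(Sp1,Sp3) = 0.5876, d(Sp2,Sp3) = 0.5107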